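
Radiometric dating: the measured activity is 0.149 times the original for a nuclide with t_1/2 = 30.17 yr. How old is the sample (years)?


lambda = ln(2) / t_half = ln(2) / 30.17 = 0.02297472 /yr
t = -ln(A/A0) / lambda
t = -ln(0.149) / 0.02297472
t = 82.865 yr

82.865


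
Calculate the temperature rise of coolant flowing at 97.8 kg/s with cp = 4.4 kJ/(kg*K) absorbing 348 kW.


dT = Q / (m_dot * cp)
dT = 348 / (97.8 * 4.4)
dT = 0.80870 C

0.80870


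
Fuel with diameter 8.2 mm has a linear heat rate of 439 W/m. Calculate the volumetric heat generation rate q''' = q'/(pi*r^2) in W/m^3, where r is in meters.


r = D / 2 / 1000 = 8.2 / 2 / 1000 = 0.0041 m
q''' = q' / (pi * r^2)
q''' = 439 / (pi * 0.0041^2)
q''' = 8.3128e+06 W/m^3

8.3128e+06


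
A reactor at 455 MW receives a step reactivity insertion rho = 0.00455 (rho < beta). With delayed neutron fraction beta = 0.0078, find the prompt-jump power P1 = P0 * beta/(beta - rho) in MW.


P1/P0 = beta / (beta - rho)
P1/P0 = 0.0078 / (0.0078 - 0.00455) = 2.400000
P1 = 455 * 2.400000 = 1092.0 MW

1092.0


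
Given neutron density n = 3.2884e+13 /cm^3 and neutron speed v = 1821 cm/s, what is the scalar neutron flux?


phi = n * v
phi = 3.2884e+13 * 1821
phi = 5.9882e+16 /cm^2/s

5.9882e+16


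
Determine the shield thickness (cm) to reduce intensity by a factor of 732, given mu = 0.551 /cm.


x = ln(factor) / mu
x = ln(732) / 0.551
x = 11.971 cm

11.971


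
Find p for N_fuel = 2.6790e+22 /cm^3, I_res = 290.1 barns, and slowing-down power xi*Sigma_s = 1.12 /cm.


p = exp(-N * I * 1e-24 / (xi*Sigma_s))
p = exp(-2.6790e+22 * 290.1 * 1e-24 / 1.12)
p = 9.6915e-04

9.6915e-04


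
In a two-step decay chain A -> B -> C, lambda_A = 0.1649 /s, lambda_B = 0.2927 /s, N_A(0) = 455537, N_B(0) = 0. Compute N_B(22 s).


N_B(t) = lambda_A * N_A0 / (lambda_B - lambda_A) * [exp(-lambda_A*t) - exp(-lambda_B*t)]
exp(-0.1649*22) = 0.02657458; exp(-0.2927*22) = 0.001597365
N_B = 0.1649 * 455537 / (0.2927 - 0.1649) * (0.02657458 - 0.001597365)
N_B = 14681

14681


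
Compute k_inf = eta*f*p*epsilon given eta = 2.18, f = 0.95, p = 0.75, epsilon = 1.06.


k_inf = eta * f * p * epsilon
k_inf = 2.18 * 0.95 * 0.75 * 1.06
k_inf = 1.6464

1.6464


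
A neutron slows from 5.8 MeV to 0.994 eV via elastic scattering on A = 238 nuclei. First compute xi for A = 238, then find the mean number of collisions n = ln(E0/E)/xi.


xi = 1 + (A-1)^2/(2A)*ln((A-1)/(A+1)) = 0.008379872 (for A = 238)
n = ln(E0/E) / xi
n = ln(5.8e6 / 0.994) / 0.008379872
n = ln(5.835010e+06) / 0.008379872 = 1859.1

1859.1


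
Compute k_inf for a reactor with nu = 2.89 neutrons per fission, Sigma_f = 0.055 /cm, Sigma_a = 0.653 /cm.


k_inf = nu * Sigma_f / Sigma_a
k_inf = 2.89 * 0.055 / 0.653
k_inf = 0.24342

0.24342


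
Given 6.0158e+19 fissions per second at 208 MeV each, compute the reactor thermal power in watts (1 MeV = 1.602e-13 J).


P = fission_rate * E_MeV * 1.602e-13
P = 6.0158e+19 * 208 * 1.602e-13
P = 2.0046e+09 W

2.0046e+09


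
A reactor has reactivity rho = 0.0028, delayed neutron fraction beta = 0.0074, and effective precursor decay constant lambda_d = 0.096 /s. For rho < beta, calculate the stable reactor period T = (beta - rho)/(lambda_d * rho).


T = (beta - rho) / (lambda_d * rho)
T = (0.0074 - 0.0028) / (0.096 * 0.0028)
T = 17.113 s

17.113


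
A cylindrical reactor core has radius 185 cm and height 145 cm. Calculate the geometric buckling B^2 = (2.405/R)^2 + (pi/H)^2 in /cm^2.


B^2 = (2.405/R)^2 + (pi/H)^2
B^2 = (2.405/185)^2 + (pi/145)^2
B^2 = 6.3842e-04 /cm^2

6.3842e-04


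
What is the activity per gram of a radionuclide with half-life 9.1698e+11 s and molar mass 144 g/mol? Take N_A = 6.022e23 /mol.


lambda = ln(2) / t_half = ln(2) / 9.1698e+11 = 7.559022e-13 /s
SA = lambda * N_A / M
SA = 7.559022e-13 * 6.022e23 / 144
SA = 3.1611e+09 Bq/g

3.1611e+09


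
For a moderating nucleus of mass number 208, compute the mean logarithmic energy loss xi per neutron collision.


xi = 1 + (A-1)^2/(2A) * ln((A-1)/(A+1))
xi = 1 + (208-1)^2/(2*208) * ln((208-1)/(208 +1))
xi = 0.0095846

0.0095846


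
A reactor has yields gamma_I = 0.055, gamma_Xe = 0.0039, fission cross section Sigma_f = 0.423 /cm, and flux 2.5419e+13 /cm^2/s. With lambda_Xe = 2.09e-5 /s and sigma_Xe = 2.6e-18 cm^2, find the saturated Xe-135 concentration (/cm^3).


Xe_eq = (gamma_I + gamma_Xe) * Sigma_f * phi / (lambda_Xe + sigma_Xe * phi)
Numerator = (0.055 + 0.0039) * 0.423 * 2.5419e+13 = 6.333068e+11
Denominator = 2.09e-5 + 2.6e-18 * 2.5419e+13 = 8.698940e-05
Xe_eq = 6.333068e+11 / 8.698940e-05 = 7.2803e+15 /cm^3

7.2803e+15


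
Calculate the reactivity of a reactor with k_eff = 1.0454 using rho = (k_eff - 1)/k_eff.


rho = (k_eff - 1) / k_eff
rho = (1.0454 - 1) / 1.0454
rho = 0.043428

0.043428


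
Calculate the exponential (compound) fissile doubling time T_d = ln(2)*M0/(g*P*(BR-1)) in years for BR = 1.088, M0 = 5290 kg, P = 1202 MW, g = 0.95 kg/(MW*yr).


Breeding gain G = BR - 1 = 1.088 - 1 = 0.088
Fissile production rate = g * P * G = 0.95 * 1202 * 0.088 = 100.4872 kg/yr
T_d = ln(2) * M0 / (g * P * G)
T_d = ln(2) * 5290 / 100.4872 = 36.490 yr

36.490


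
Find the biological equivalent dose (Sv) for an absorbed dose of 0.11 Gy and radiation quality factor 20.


H = D * Q
H = 0.11 * 20
H = 2.2000 Sv

2.2000


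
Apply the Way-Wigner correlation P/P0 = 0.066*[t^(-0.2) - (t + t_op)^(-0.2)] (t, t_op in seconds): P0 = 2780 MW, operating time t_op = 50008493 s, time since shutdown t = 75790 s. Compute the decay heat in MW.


P/P0 = 0.066 * [t^(-0.2) - (t + t_op)^(-0.2)]
P/P0 = 0.066 * [75790^(-0.2) - (75790 + 50008493)^(-0.2)]
P/P0 = 0.066 * [0.1057006 - 0.02884428] = 0.005072517
P = 2780 * 0.005072517 = 14.102 MW

14.102


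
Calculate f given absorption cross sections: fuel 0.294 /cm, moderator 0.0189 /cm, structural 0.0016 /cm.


f = Sigma_a_fuel / (Sigma_a_fuel + Sigma_a_mod + Sigma_a_other)
f = 0.294 / (0.294 + 0.0189 + 0.0016)
f = 0.93482

0.93482


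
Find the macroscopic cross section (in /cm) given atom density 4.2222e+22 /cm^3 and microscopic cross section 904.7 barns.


Sigma = N * sigma_barns * 1e-24
Sigma = 4.2222e+22 * 904.7 * 1e-24
Sigma = 38.198 /cm

38.198


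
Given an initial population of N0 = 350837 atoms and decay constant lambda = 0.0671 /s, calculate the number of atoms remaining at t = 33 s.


N = N0 * exp(-lambda * t)
N = 350837 * exp(-0.0671 * 33)
N = 38322

38322


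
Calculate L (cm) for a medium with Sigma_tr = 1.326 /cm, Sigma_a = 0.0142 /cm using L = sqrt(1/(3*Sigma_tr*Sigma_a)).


D = 1 / (3 * Sigma_tr) = 1 / (3 * 1.326) = 0.2513826 cm
L = sqrt(D / Sigma_a)
L = sqrt(0.2513826 / 0.0142)
L = 4.2075 cm

4.2075


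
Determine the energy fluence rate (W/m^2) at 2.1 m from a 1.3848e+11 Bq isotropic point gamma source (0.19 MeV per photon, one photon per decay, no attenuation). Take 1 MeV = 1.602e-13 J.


psi = A * E * 1.602e-13 / (4*pi*r^2)
psi = 1.3848e+11 * 0.19 * 1.602e-13 / (4*pi*2.1^2)
psi = 7.6060e-05 W/m^2

7.6060e-05


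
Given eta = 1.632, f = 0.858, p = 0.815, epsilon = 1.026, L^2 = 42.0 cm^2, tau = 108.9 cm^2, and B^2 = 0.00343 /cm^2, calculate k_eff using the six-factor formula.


k_inf = eta*f*p*eps = 1.632*0.858*0.815*1.026 = 1.170880
P_TNL = 1/(1 + L^2*B^2) = 1/(1 + 42.0*0.00343) = 0.8740800
P_FNL = exp(-B^2*tau) = exp(-0.00343*108.9) = 0.6883024
k_eff = k_inf * P_TNL * P_FNL = 1.170880 * 0.8740800 * 0.6883024
k_eff = 0.70444

0.70444


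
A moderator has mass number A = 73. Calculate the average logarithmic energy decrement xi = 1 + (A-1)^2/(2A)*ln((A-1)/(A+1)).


xi = 1 + (A-1)^2/(2A) * ln((A-1)/(A+1))
xi = 1 + (73-1)^2/(2*73) * ln((73-1)/(73 +1))
xi = 0.027149

0.027149


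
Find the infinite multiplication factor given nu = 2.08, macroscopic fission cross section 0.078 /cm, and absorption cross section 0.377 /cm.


k_inf = nu * Sigma_f / Sigma_a
k_inf = 2.08 * 0.078 / 0.377
k_inf = 0.43034

0.43034


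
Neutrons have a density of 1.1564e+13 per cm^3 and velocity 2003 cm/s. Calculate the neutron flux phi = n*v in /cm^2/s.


phi = n * v
phi = 1.1564e+13 * 2003
phi = 2.3163e+16 /cm^2/s

2.3163e+16


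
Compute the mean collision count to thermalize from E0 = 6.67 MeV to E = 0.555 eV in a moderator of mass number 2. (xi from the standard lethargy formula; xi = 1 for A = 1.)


xi = 1 + (A-1)^2/(2A)*ln((A-1)/(A+1)) = 0.7253469 (for A = 2)
n = ln(E0/E) / xi
n = ln(6.67e6 / 0.555) / 0.7253469
n = ln(1.201802e+07) / 0.7253469 = 22.475

22.475


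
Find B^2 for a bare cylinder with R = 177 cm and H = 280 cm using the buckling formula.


B^2 = (2.405/R)^2 + (pi/H)^2
B^2 = (2.405/177)^2 + (pi/280)^2
B^2 = 3.1051e-04 /cm^2

3.1051e-04


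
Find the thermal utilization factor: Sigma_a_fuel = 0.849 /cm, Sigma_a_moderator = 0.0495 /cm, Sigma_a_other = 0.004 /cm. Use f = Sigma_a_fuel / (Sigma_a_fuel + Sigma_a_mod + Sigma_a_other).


f = Sigma_a_fuel / (Sigma_a_fuel + Sigma_a_mod + Sigma_a_other)
f = 0.849 / (0.849 + 0.0495 + 0.004)
f = 0.94072

0.94072


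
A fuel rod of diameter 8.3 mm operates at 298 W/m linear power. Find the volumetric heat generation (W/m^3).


r = D / 2 / 1000 = 8.3 / 2 / 1000 = 0.00415 m
q''' = q' / (pi * r^2)
q''' = 298 / (pi * 0.00415^2)
q''' = 5.5077e+06 W/m^3

5.5077e+06


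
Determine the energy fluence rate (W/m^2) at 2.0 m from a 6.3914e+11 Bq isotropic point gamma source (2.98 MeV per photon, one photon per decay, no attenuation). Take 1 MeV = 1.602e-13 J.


psi = A * E * 1.602e-13 / (4*pi*r^2)
psi = 6.3914e+11 * 2.98 * 1.602e-13 / (4*pi*2.0^2)
psi = 0.0060702 W/m^2

0.0060702


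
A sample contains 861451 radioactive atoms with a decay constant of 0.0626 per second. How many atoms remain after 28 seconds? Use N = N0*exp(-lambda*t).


N = N0 * exp(-lambda * t)
N = 861451 * exp(-0.0626 * 28)
N = 149279

149279


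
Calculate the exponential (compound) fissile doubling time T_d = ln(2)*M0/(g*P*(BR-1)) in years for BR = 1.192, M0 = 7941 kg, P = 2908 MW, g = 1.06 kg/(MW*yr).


Breeding gain G = BR - 1 = 1.192 - 1 = 0.192
Fissile production rate = g * P * G = 1.06 * 2908 * 0.192 = 591.83616 kg/yr
T_d = ln(2) * M0 / (g * P * G)
T_d = ln(2) * 7941 / 591.83616 = 9.3003 yr

9.3003


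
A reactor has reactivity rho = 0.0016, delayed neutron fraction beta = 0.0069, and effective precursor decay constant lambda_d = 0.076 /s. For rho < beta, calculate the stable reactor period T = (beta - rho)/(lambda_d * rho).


T = (beta - rho) / (lambda_d * rho)
T = (0.0069 - 0.0016) / (0.076 * 0.0016)
T = 43.586 s

43.586


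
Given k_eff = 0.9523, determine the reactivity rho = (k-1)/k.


rho = (k_eff - 1) / k_eff
rho = (0.9523 - 1) / 0.9523
rho = -0.050089

-0.050089


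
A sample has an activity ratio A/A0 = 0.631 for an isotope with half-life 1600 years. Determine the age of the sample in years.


lambda = ln(2) / t_half = ln(2) / 1600 = 4.332170e-04 /yr
t = -ln(A/A0) / lambda
t = -ln(0.631) / 4.332170e-04
t = 1062.9 yr

1062.9


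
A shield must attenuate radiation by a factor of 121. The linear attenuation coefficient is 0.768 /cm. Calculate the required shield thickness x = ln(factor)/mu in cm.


x = ln(factor) / mu
x = ln(121) / 0.768
x = 6.2445 cm

6.2445


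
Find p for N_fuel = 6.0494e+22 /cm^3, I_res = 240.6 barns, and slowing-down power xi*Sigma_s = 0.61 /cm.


p = exp(-N * I * 1e-24 / (xi*Sigma_s))
p = exp(-6.0494e+22 * 240.6 * 1e-24 / 0.61)
p = 4.3406e-11

4.3406e-11


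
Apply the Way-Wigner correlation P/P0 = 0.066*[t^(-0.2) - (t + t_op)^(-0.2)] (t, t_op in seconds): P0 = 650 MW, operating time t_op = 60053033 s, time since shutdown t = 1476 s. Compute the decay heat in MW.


P/P0 = 0.066 * [t^(-0.2) - (t + t_op)^(-0.2)]
P/P0 = 0.066 * [1476^(-0.2) - (1476 + 60053033)^(-0.2)]
P/P0 = 0.066 * [0.2323714 - 0.02781576] = 0.01350067
P = 650 * 0.01350067 = 8.7754 MW

8.7754


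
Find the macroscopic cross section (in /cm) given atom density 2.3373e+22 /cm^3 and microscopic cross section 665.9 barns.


Sigma = N * sigma_barns * 1e-24
Sigma = 2.3373e+22 * 665.9 * 1e-24
Sigma = 15.564 /cm

15.564


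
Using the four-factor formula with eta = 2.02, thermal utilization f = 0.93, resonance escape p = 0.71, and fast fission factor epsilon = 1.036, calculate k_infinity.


k_inf = eta * f * p * epsilon
k_inf = 2.02 * 0.93 * 0.71 * 1.036
k_inf = 1.3818

1.3818


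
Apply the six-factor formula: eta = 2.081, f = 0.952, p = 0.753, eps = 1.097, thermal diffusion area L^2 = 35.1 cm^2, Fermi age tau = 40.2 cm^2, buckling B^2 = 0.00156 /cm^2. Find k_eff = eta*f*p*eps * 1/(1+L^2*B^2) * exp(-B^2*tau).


k_inf = eta*f*p*eps = 2.081*0.952*0.753*1.097 = 1.636480
P_TNL = 1/(1 + L^2*B^2) = 1/(1 + 35.1*0.00156) = 0.9480866
P_FNL = exp(-B^2*tau) = exp(-0.00156*40.2) = 0.9392139
k_eff = k_inf * P_TNL * P_FNL = 1.636480 * 0.9480866 * 0.9392139
k_eff = 1.4572

1.4572


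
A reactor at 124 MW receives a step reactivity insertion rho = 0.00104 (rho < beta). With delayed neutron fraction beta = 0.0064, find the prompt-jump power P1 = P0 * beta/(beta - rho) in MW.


P1/P0 = beta / (beta - rho)
P1/P0 = 0.0064 / (0.0064 - 0.00104) = 1.194030
P1 = 124 * 1.194030 = 148.06 MW

148.06


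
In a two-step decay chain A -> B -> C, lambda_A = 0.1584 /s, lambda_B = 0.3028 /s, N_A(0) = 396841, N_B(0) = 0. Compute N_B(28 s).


N_B(t) = lambda_A * N_A0 / (lambda_B - lambda_A) * [exp(-lambda_A*t) - exp(-lambda_B*t)]
exp(-0.1584*28) = 0.01185270; exp(-0.3028*28) = 2.079111e-04
N_B = 0.1584 * 396841 / (0.3028 - 0.1584) * (0.01185270 - 2.079111e-04)
N_B = 5069.2

5069.2


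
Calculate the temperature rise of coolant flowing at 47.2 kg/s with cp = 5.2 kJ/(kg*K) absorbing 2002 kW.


dT = Q / (m_dot * cp)
dT = 2002 / (47.2 * 5.2)
dT = 8.1568 C

8.1568


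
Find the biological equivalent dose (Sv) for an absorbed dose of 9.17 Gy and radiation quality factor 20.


H = D * Q
H = 9.17 * 20
H = 183.40 Sv

183.40


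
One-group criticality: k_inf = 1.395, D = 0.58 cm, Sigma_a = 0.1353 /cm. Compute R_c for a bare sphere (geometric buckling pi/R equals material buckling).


L^2 = D / Sigma_a = 0.58 / 0.1353 = 4.286770 cm^2
B_m^2 = (k_inf - 1) / L^2 = (1.395 - 1) / 4.286770 = 0.09214397 /cm^2
For a bare sphere: B_g = pi/R, so R_c = pi / sqrt(B_m^2)
R_c = pi / sqrt(0.09214397) = 10.349 cm

10.349


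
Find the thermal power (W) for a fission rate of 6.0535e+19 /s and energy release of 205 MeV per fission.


P = fission_rate * E_MeV * 1.602e-13
P = 6.0535e+19 * 205 * 1.602e-13
P = 1.9880e+09 W

1.9880e+09


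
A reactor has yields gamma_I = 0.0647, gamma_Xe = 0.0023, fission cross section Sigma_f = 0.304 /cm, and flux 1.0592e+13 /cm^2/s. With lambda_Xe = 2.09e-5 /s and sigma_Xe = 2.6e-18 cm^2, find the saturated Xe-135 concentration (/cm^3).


Xe_eq = (gamma_I + gamma_Xe) * Sigma_f * phi / (lambda_Xe + sigma_Xe * phi)
Numerator = (0.0647 + 0.0023) * 0.304 * 1.0592e+13 = 2.157379e+11
Denominator = 2.09e-5 + 2.6e-18 * 1.0592e+13 = 4.843920e-05
Xe_eq = 2.157379e+11 / 4.843920e-05 = 4.4538e+15 /cm^3

4.4538e+15


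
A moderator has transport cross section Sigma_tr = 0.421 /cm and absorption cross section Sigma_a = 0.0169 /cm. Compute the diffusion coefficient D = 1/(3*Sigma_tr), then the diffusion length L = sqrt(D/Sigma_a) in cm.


D = 1 / (3 * Sigma_tr) = 1 / (3 * 0.421) = 0.7917656 cm
L = sqrt(D / Sigma_a)
L = sqrt(0.7917656 / 0.0169)
L = 6.8447 cm

6.8447


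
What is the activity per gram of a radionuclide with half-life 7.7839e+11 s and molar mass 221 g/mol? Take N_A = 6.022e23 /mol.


lambda = ln(2) / t_half = ln(2) / 7.7839e+11 = 8.904883e-13 /s
SA = lambda * N_A / M
SA = 8.904883e-13 * 6.022e23 / 221
SA = 2.4265e+09 Bq/g

2.4265e+09


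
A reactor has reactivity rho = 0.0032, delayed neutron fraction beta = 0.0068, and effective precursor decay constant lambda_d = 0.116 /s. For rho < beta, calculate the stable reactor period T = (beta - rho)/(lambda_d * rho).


T = (beta - rho) / (lambda_d * rho)
T = (0.0068 - 0.0032) / (0.116 * 0.0032)
T = 9.6983 s

9.6983


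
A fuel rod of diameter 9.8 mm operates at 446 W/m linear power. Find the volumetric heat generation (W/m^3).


r = D / 2 / 1000 = 9.8 / 2 / 1000 = 0.0049 m
q''' = q' / (pi * r^2)
q''' = 446 / (pi * 0.0049^2)
q''' = 5.9128e+06 W/m^3

5.9128e+06


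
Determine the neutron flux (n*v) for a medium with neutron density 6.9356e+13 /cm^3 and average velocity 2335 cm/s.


phi = n * v
phi = 6.9356e+13 * 2335
phi = 1.6195e+17 /cm^2/s

1.6195e+17


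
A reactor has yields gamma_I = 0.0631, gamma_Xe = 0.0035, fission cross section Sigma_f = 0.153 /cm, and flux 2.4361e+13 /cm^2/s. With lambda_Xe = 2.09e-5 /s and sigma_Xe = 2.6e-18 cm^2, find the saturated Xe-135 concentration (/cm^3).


Xe_eq = (gamma_I + gamma_Xe) * Sigma_f * phi / (lambda_Xe + sigma_Xe * phi)
Numerator = (0.0631 + 0.0035) * 0.153 * 2.4361e+13 = 2.482337e+11
Denominator = 2.09e-5 + 2.6e-18 * 2.4361e+13 = 8.423860e-05
Xe_eq = 2.482337e+11 / 8.423860e-05 = 2.9468e+15 /cm^3

2.9468e+15


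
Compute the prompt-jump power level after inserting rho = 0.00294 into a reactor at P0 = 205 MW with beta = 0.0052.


P1/P0 = beta / (beta - rho)
P1/P0 = 0.0052 / (0.0052 - 0.00294) = 2.300885
P1 = 205 * 2.300885 = 471.68 MW

471.68


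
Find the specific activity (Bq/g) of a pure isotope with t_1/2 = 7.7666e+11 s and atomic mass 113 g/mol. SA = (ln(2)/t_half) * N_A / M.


lambda = ln(2) / t_half = ln(2) / 7.7666e+11 = 8.924718e-13 /s
SA = lambda * N_A / M
SA = 8.924718e-13 * 6.022e23 / 113
SA = 4.7562e+09 Bq/g

4.7562e+09


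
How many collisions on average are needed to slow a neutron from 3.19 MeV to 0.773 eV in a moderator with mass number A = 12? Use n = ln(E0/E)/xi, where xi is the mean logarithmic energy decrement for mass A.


xi = 1 + (A-1)^2/(2A)*ln((A-1)/(A+1)) = 0.1577690 (for A = 12)
n = ln(E0/E) / xi
n = ln(3.19e6 / 0.773) / 0.1577690
n = ln(4.126779e+06) / 0.1577690 = 96.553

96.553


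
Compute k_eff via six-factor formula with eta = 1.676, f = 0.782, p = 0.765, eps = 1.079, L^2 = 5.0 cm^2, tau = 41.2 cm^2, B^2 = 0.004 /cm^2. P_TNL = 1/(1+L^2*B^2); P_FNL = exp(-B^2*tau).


k_inf = eta*f*p*eps = 1.676*0.782*0.765*1.079 = 1.081842
P_TNL = 1/(1 + L^2*B^2) = 1/(1 + 5.0*0.004) = 0.9803922
P_FNL = exp(-B^2*tau) = exp(-0.004*41.2) = 0.8480633
k_eff = k_inf * P_TNL * P_FNL = 1.081842 * 0.9803922 * 0.8480633
k_eff = 0.89948

0.89948


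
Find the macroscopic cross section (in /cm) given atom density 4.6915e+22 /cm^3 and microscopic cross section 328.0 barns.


Sigma = N * sigma_barns * 1e-24
Sigma = 4.6915e+22 * 328.0 * 1e-24
Sigma = 15.388 /cm

15.388


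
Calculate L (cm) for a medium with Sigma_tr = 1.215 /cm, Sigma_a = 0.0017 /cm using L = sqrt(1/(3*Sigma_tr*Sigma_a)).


D = 1 / (3 * Sigma_tr) = 1 / (3 * 1.215) = 0.2743484 cm
L = sqrt(D / Sigma_a)
L = sqrt(0.2743484 / 0.0017)
L = 12.704 cm

12.704


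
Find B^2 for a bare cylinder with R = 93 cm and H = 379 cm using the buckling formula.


B^2 = (2.405/R)^2 + (pi/H)^2
B^2 = (2.405/93)^2 + (pi/379)^2
B^2 = 7.3746e-04 /cm^2

7.3746e-04


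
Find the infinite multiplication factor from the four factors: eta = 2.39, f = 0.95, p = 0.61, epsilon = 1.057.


k_inf = eta * f * p * epsilon
k_inf = 2.39 * 0.95 * 0.61 * 1.057
k_inf = 1.4640

1.4640


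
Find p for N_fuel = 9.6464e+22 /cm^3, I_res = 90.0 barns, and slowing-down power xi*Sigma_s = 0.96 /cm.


p = exp(-N * I * 1e-24 / (xi*Sigma_s))
p = exp(-9.6464e+22 * 90.0 * 1e-24 / 0.96)
p = 1.1816e-04

1.1816e-04


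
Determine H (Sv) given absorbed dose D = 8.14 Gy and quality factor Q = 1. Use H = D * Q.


H = D * Q
H = 8.14 * 1
H = 8.1400 Sv

8.1400


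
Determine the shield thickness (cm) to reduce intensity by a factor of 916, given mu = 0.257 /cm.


x = ln(factor) / mu
x = ln(916) / 0.257
x = 26.537 cm

26.537


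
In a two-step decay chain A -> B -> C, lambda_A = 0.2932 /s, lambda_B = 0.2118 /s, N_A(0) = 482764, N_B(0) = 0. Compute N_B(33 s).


N_B(t) = lambda_A * N_A0 / (lambda_B - lambda_A) * [exp(-lambda_A*t) - exp(-lambda_B*t)]
exp(-0.2932*33) = 6.279720e-05; exp(-0.2118*33) = 9.215993e-04
N_B = 0.2932 * 482764 / (0.2118 - 0.2932) * (6.279720e-05 - 9.215993e-04)
N_B = 1493.4

1493.4


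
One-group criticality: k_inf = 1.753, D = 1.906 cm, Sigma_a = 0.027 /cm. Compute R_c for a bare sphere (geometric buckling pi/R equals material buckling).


L^2 = D / Sigma_a = 1.906 / 0.027 = 70.59259 cm^2
B_m^2 = (k_inf - 1) / L^2 = (1.753 - 1) / 70.59259 = 0.01066684 /cm^2
For a bare sphere: B_g = pi/R, so R_c = pi / sqrt(B_m^2)
R_c = pi / sqrt(0.01066684) = 30.418 cm

30.418


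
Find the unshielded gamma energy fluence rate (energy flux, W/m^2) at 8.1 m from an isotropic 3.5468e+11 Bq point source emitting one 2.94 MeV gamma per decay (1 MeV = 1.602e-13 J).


psi = A * E * 1.602e-13 / (4*pi*r^2)
psi = 3.5468e+11 * 2.94 * 1.602e-13 / (4*pi*8.1^2)
psi = 2.0261e-04 W/m^2

2.0261e-04


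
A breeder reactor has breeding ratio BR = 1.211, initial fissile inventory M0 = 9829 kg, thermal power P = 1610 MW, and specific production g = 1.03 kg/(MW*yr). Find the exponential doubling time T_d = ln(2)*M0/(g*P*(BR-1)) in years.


Breeding gain G = BR - 1 = 1.211 - 1 = 0.211
Fissile production rate = g * P * G = 1.03 * 1610 * 0.211 = 349.9013 kg/yr
T_d = ln(2) * M0 / (g * P * G)
T_d = ln(2) * 9829 / 349.9013 = 19.471 yr

19.471


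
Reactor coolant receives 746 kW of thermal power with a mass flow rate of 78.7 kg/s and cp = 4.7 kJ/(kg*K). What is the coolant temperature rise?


dT = Q / (m_dot * cp)
dT = 746 / (78.7 * 4.7)
dT = 2.0168 C

2.0168


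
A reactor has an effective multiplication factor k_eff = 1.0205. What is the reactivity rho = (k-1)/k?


rho = (k_eff - 1) / k_eff
rho = (1.0205 - 1) / 1.0205
rho = 0.020088

0.020088


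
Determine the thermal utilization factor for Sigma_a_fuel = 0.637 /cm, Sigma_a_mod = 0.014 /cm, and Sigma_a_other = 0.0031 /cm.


f = Sigma_a_fuel / (Sigma_a_fuel + Sigma_a_mod + Sigma_a_other)
f = 0.637 / (0.637 + 0.014 + 0.0031)
f = 0.97386

0.97386


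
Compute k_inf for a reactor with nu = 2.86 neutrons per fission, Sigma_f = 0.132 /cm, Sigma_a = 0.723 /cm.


k_inf = nu * Sigma_f / Sigma_a
k_inf = 2.86 * 0.132 / 0.723
k_inf = 0.52216

0.52216


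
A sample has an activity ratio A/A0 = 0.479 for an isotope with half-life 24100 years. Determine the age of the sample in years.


lambda = ln(2) / t_half = ln(2) / 24100 = 2.876129e-05 /yr
t = -ln(A/A0) / lambda
t = -ln(0.479) / 2.876129e-05
t = 25592 yr

25592


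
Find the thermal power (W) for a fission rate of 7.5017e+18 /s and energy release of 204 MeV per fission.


P = fission_rate * E_MeV * 1.602e-13
P = 7.5017e+18 * 204 * 1.602e-13
P = 2.4516e+08 W

2.4516e+08


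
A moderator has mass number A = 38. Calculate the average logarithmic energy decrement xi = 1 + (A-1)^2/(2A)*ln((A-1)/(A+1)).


xi = 1 + (A-1)^2/(2A) * ln((A-1)/(A+1))
xi = 1 + (38-1)^2/(2*38) * ln((38-1)/(38 +1))
xi = 0.051720

0.051720


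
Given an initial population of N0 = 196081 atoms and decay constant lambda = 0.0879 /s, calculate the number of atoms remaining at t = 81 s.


N = N0 * exp(-lambda * t)
N = 196081 * exp(-0.0879 * 81)
N = 158.60

158.60


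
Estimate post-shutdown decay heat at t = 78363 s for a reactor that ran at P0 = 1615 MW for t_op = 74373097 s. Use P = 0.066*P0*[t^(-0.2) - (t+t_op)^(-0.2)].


P/P0 = 0.066 * [t^(-0.2) - (t + t_op)^(-0.2)]
P/P0 = 0.066 * [78363^(-0.2) - (78363 + 74373097)^(-0.2)]
P/P0 = 0.066 * [0.1049972 - 0.02664559] = 0.005171206
P = 1615 * 0.005171206 = 8.3515 MW

8.3515


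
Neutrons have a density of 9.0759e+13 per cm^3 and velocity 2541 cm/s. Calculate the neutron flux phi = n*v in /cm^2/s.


phi = n * v
phi = 9.0759e+13 * 2541
phi = 2.3062e+17 /cm^2/s

2.3062e+17


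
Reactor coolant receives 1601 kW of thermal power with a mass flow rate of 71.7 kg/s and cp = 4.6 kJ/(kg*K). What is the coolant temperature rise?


dT = Q / (m_dot * cp)
dT = 1601 / (71.7 * 4.6)
dT = 4.8542 C

4.8542


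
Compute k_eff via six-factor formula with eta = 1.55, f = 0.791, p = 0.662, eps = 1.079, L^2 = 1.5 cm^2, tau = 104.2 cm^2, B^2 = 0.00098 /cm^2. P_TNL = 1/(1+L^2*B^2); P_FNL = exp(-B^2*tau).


k_inf = eta*f*p*eps = 1.55*0.791*0.662*1.079 = 0.8757651
P_TNL = 1/(1 + L^2*B^2) = 1/(1 + 1.5*0.00098) = 0.9985322
P_FNL = exp(-B^2*tau) = exp(-0.00098*104.2) = 0.9029248
k_eff = k_inf * P_TNL * P_FNL = 0.8757651 * 0.9985322 * 0.9029248
k_eff = 0.78959

0.78959


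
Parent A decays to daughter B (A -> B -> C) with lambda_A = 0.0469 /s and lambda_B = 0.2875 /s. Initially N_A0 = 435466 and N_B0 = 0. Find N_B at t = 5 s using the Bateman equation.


N_B(t) = lambda_A * N_A0 / (lambda_B - lambda_A) * [exp(-lambda_A*t) - exp(-lambda_B*t)]
exp(-0.0469*5) = 0.7909662; exp(-0.2875*5) = 0.2375208
N_B = 0.0469 * 435466 / (0.2875 - 0.0469) * (0.7909662 - 0.2375208)
N_B = 46979

46979


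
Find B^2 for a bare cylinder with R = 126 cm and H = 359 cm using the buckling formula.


B^2 = (2.405/R)^2 + (pi/H)^2
B^2 = (2.405/126)^2 + (pi/359)^2
B^2 = 4.4090e-04 /cm^2

4.4090e-04


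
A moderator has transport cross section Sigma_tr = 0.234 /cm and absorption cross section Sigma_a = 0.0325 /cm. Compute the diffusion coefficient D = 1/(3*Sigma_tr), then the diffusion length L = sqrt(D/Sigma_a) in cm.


D = 1 / (3 * Sigma_tr) = 1 / (3 * 0.234) = 1.424501 cm
L = sqrt(D / Sigma_a)
L = sqrt(1.424501 / 0.0325)
L = 6.6205 cm

6.6205


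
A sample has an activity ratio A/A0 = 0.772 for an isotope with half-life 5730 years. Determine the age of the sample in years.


lambda = ln(2) / t_half = ln(2) / 5730 = 1.209681e-04 /yr
t = -ln(A/A0) / lambda
t = -ln(0.772) / 1.209681e-04
t = 2139.2 yr

2139.2


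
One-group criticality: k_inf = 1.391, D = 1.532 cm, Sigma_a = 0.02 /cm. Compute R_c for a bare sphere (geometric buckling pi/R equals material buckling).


L^2 = D / Sigma_a = 1.532 / 0.02 = 76.60000 cm^2
B_m^2 = (k_inf - 1) / L^2 = (1.391 - 1) / 76.60000 = 0.005104439 /cm^2
For a bare sphere: B_g = pi/R, so R_c = pi / sqrt(B_m^2)
R_c = pi / sqrt(0.005104439) = 43.972 cm

43.972


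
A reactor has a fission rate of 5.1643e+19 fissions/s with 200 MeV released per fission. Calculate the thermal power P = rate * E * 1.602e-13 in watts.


P = fission_rate * E_MeV * 1.602e-13
P = 5.1643e+19 * 200 * 1.602e-13
P = 1.6546e+09 W

1.6546e+09


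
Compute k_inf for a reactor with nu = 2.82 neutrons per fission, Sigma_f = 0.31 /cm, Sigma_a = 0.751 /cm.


k_inf = nu * Sigma_f / Sigma_a
k_inf = 2.82 * 0.31 / 0.751
k_inf = 1.1640

1.1640


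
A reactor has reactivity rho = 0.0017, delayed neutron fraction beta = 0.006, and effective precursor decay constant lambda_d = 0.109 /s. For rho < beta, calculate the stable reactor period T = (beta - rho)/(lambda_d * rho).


T = (beta - rho) / (lambda_d * rho)
T = (0.006 - 0.0017) / (0.109 * 0.0017)
T = 23.206 s

23.206


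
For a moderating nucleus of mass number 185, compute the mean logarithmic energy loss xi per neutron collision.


xi = 1 + (A-1)^2/(2A) * ln((A-1)/(A+1))
xi = 1 + (185-1)^2/(2*185) * ln((185-1)/(185 +1))
xi = 0.010772

0.010772


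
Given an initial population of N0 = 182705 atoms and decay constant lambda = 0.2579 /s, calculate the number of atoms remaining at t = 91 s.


N = N0 * exp(-lambda * t)
N = 182705 * exp(-0.2579 * 91)
N = 1.1731e-05

1.1731e-05


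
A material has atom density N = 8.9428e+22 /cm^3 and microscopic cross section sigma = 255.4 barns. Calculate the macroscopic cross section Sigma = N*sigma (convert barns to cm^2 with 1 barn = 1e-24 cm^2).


Sigma = N * sigma_barns * 1e-24
Sigma = 8.9428e+22 * 255.4 * 1e-24
Sigma = 22.840 /cm

22.840


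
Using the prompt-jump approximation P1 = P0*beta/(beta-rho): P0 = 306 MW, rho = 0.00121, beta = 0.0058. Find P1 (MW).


P1/P0 = beta / (beta - rho)
P1/P0 = 0.0058 / (0.0058 - 0.00121) = 1.263617
P1 = 306 * 1.263617 = 386.67 MW

386.67


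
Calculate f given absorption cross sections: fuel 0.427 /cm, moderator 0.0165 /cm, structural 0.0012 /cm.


f = Sigma_a_fuel / (Sigma_a_fuel + Sigma_a_mod + Sigma_a_other)
f = 0.427 / (0.427 + 0.0165 + 0.0012)
f = 0.96020

0.96020


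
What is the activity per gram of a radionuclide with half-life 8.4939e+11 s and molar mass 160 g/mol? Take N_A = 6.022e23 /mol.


lambda = ln(2) / t_half = ln(2) / 8.4939e+11 = 8.160529e-13 /s
SA = lambda * N_A / M
SA = 8.160529e-13 * 6.022e23 / 160
SA = 3.0714e+09 Bq/g

3.0714e+09


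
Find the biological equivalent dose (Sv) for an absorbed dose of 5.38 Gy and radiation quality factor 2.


H = D * Q
H = 5.38 * 2
H = 10.760 Sv

10.760


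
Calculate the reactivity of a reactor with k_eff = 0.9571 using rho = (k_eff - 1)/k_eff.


rho = (k_eff - 1) / k_eff
rho = (0.9571 - 1) / 0.9571
rho = -0.044823

-0.044823


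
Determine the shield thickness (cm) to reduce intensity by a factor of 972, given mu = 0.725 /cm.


x = ln(factor) / mu
x = ln(972) / 0.725
x = 9.4888 cm

9.4888


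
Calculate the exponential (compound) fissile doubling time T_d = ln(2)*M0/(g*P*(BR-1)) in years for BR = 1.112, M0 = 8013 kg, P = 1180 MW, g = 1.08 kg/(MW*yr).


Breeding gain G = BR - 1 = 1.112 - 1 = 0.112
Fissile production rate = g * P * G = 1.08 * 1180 * 0.112 = 142.7328 kg/yr
T_d = ln(2) * M0 / (g * P * G)
T_d = ln(2) * 8013 / 142.7328 = 38.913 yr

38.913


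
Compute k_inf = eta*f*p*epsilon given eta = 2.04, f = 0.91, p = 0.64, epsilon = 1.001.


k_inf = eta * f * p * epsilon
k_inf = 2.04 * 0.91 * 0.64 * 1.001
k_inf = 1.1893

1.1893


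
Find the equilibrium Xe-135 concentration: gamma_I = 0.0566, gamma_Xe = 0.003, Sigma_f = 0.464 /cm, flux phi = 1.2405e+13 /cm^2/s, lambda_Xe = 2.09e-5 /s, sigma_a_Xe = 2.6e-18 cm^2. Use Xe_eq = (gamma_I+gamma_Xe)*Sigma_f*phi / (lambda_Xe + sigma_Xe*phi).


Xe_eq = (gamma_I + gamma_Xe) * Sigma_f * phi / (lambda_Xe + sigma_Xe * phi)
Numerator = (0.0566 + 0.003) * 0.464 * 1.2405e+13 = 3.430528e+11
Denominator = 2.09e-5 + 2.6e-18 * 1.2405e+13 = 5.315300e-05
Xe_eq = 3.430528e+11 / 5.315300e-05 = 6.4541e+15 /cm^3

6.4541e+15


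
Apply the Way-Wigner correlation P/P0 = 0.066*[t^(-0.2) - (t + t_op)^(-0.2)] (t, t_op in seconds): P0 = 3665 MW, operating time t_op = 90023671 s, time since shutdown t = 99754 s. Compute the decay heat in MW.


P/P0 = 0.066 * [t^(-0.2) - (t + t_op)^(-0.2)]
P/P0 = 0.066 * [99754^(-0.2) - (99754 + 90023671)^(-0.2)]
P/P0 = 0.066 * [0.1000493 - 0.02564676] = 0.004910568
P = 3665 * 0.004910568 = 17.997 MW

17.997


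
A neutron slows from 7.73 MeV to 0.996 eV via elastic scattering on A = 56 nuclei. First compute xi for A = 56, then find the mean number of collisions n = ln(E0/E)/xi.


xi = 1 + (A-1)^2/(2A)*ln((A-1)/(A+1)) = 0.03529286 (for A = 56)
n = ln(E0/E) / xi
n = ln(7.73e6 / 0.996) / 0.03529286
n = ln(7.761044e+06) / 0.03529286 = 449.51

449.51


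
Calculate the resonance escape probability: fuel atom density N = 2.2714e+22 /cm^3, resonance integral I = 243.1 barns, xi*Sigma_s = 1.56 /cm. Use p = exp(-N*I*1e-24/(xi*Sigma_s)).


p = exp(-N * I * 1e-24 / (xi*Sigma_s))
p = exp(-2.2714e+22 * 243.1 * 1e-24 / 1.56)
p = 0.029025

0.029025


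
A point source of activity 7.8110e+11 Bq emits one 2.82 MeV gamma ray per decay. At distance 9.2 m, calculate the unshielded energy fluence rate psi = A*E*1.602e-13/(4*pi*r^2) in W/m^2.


psi = A * E * 1.602e-13 / (4*pi*r^2)
psi = 7.8110e+11 * 2.82 * 1.602e-13 / (4*pi*9.2^2)
psi = 3.3177e-04 W/m^2

3.3177e-04


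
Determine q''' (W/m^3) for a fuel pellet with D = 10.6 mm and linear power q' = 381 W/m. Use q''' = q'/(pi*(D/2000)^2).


r = D / 2 / 1000 = 10.6 / 2 / 1000 = 0.0053 m
q''' = q' / (pi * r^2)
q''' = 381 / (pi * 0.0053^2)
q''' = 4.3174e+06 W/m^3

4.3174e+06


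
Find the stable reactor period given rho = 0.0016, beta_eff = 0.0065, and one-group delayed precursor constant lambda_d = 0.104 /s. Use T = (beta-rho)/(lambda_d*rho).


T = (beta - rho) / (lambda_d * rho)
T = (0.0065 - 0.0016) / (0.104 * 0.0016)
T = 29.447 s

29.447


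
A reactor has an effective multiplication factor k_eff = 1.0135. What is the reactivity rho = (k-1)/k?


rho = (k_eff - 1) / k_eff
rho = (1.0135 - 1) / 1.0135
rho = 0.013320

0.013320


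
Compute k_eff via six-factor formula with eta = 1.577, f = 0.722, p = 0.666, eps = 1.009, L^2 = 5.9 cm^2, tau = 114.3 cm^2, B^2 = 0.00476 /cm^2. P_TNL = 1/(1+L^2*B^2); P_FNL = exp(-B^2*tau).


k_inf = eta*f*p*eps = 1.577*0.722*0.666*1.009 = 0.7651283
P_TNL = 1/(1 + L^2*B^2) = 1/(1 + 5.9*0.00476) = 0.9726832
P_FNL = exp(-B^2*tau) = exp(-0.00476*114.3) = 0.5803824
k_eff = k_inf * P_TNL * P_FNL = 0.7651283 * 0.9726832 * 0.5803824
k_eff = 0.43194

0.43194


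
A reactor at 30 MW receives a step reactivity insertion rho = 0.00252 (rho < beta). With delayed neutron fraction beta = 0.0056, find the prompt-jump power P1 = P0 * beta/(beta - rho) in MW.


P1/P0 = beta / (beta - rho)
P1/P0 = 0.0056 / (0.0056 - 0.00252) = 1.818182
P1 = 30 * 1.818182 = 54.545 MW

54.545


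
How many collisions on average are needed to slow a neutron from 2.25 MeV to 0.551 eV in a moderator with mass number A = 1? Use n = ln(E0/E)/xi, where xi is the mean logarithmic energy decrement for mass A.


xi = 1 + (A-1)^2/(2A)*ln((A-1)/(A+1)) = 1 (for A = 1)
n = ln(E0/E) / xi
n = ln(2.25e6 / 0.551) / 1
n = ln(4.083485e+06) / 1 = 15.222

15.222


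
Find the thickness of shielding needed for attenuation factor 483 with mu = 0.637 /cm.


x = ln(factor) / mu
x = ln(483) / 0.637
x = 9.7018 cm

9.7018


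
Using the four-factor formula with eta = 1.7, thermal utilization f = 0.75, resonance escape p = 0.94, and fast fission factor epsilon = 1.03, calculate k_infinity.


k_inf = eta * f * p * epsilon
k_inf = 1.7 * 0.75 * 0.94 * 1.03
k_inf = 1.2345

1.2345


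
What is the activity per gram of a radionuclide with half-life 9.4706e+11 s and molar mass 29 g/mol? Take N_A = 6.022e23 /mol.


lambda = ln(2) / t_half = ln(2) / 9.4706e+11 = 7.318936e-13 /s
SA = lambda * N_A / M
SA = 7.318936e-13 * 6.022e23 / 29
SA = 1.5198e+10 Bq/g

1.5198e+10


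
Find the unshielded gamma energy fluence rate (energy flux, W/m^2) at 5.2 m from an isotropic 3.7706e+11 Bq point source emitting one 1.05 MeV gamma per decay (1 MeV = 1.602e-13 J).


psi = A * E * 1.602e-13 / (4*pi*r^2)
psi = 3.7706e+11 * 1.05 * 1.602e-13 / (4*pi*5.2^2)
psi = 1.8666e-04 W/m^2

1.8666e-04


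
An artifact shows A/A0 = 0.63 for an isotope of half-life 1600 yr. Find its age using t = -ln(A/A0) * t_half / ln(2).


lambda = ln(2) / t_half = ln(2) / 1600 = 4.332170e-04 /yr
t = -ln(A/A0) / lambda
t = -ln(0.63) / 4.332170e-04
t = 1066.5 yr

1066.5


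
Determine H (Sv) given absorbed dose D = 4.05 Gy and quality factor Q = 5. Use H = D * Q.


H = D * Q
H = 4.05 * 5
H = 20.250 Sv

20.250


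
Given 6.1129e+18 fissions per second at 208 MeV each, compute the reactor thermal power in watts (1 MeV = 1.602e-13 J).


P = fission_rate * E_MeV * 1.602e-13
P = 6.1129e+18 * 208 * 1.602e-13
P = 2.0369e+08 W

2.0369e+08


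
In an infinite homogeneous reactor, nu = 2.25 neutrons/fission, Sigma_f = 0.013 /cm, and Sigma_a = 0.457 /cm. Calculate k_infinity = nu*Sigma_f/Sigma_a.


k_inf = nu * Sigma_f / Sigma_a
k_inf = 2.25 * 0.013 / 0.457
k_inf = 0.064004

0.064004


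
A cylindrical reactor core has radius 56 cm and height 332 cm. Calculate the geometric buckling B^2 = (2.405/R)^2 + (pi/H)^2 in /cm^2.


B^2 = (2.405/R)^2 + (pi/H)^2
B^2 = (2.405/56)^2 + (pi/332)^2
B^2 = 0.0019339 /cm^2

0.0019339


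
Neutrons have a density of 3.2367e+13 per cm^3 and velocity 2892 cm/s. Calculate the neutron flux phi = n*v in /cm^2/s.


phi = n * v
phi = 3.2367e+13 * 2892
phi = 9.3605e+16 /cm^2/s

9.3605e+16


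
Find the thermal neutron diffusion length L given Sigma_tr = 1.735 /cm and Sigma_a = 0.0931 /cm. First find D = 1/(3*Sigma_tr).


D = 1 / (3 * Sigma_tr) = 1 / (3 * 1.735) = 0.1921230 cm
L = sqrt(D / Sigma_a)
L = sqrt(0.1921230 / 0.0931)
L = 1.4365 cm

1.4365


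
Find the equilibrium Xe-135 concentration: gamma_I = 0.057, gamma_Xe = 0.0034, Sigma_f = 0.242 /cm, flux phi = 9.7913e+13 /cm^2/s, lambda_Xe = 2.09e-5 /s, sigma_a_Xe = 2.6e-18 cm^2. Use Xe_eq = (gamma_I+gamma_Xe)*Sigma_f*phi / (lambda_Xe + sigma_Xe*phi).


Xe_eq = (gamma_I + gamma_Xe) * Sigma_f * phi / (lambda_Xe + sigma_Xe * phi)
Numerator = (0.057 + 0.0034) * 0.242 * 9.7913e+13 = 1.431175e+12
Denominator = 2.09e-5 + 2.6e-18 * 9.7913e+13 = 2.754738e-04
Xe_eq = 1.431175e+12 / 2.754738e-04 = 5.1953e+15 /cm^3

5.1953e+15


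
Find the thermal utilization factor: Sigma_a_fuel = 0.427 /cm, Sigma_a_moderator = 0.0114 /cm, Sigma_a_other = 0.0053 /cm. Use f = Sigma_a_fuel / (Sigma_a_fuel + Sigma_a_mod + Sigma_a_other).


f = Sigma_a_fuel / (Sigma_a_fuel + Sigma_a_mod + Sigma_a_other)
f = 0.427 / (0.427 + 0.0114 + 0.0053)
f = 0.96236

0.96236


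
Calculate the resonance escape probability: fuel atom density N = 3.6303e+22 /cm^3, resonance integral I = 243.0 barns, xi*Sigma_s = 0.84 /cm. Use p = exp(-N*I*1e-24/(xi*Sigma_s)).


p = exp(-N * I * 1e-24 / (xi*Sigma_s))
p = exp(-3.6303e+22 * 243.0 * 1e-24 / 0.84)
p = 2.7483e-05

2.7483e-05


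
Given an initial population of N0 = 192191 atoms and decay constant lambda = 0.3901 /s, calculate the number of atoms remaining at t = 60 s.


N = N0 * exp(-lambda * t)
N = 192191 * exp(-0.3901 * 60)
N = 1.3141e-05

1.3141e-05


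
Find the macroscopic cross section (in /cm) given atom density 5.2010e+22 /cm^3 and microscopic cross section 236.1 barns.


Sigma = N * sigma_barns * 1e-24
Sigma = 5.2010e+22 * 236.1 * 1e-24
Sigma = 12.280 /cm

12.280


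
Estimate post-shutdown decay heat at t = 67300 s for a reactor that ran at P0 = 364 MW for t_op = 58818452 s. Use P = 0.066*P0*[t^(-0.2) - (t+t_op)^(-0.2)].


P/P0 = 0.066 * [t^(-0.2) - (t + t_op)^(-0.2)]
P/P0 = 0.066 * [67300^(-0.2) - (67300 + 58818452)^(-0.2)]
P/P0 = 0.066 * [0.1082423 - 0.02792531] = 0.005300921
P = 364 * 0.005300921 = 1.9295 MW

1.9295


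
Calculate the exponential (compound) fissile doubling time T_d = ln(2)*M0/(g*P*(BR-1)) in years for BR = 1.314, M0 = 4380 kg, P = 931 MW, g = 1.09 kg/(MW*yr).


Breeding gain G = BR - 1 = 1.314 - 1 = 0.314
Fissile production rate = g * P * G = 1.09 * 931 * 0.314 = 318.64406 kg/yr
T_d = ln(2) * M0 / (g * P * G)
T_d = ln(2) * 4380 / 318.64406 = 9.5278 yr

9.5278


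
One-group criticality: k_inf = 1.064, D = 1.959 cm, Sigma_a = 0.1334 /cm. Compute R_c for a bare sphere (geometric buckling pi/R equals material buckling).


L^2 = D / Sigma_a = 1.959 / 0.1334 = 14.68516 cm^2
B_m^2 = (k_inf - 1) / L^2 = (1.064 - 1) / 14.68516 = 0.004358141 /cm^2
For a bare sphere: B_g = pi/R, so R_c = pi / sqrt(B_m^2)
R_c = pi / sqrt(0.004358141) = 47.588 cm

47.588


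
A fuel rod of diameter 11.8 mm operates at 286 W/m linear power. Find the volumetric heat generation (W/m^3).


r = D / 2 / 1000 = 11.8 / 2 / 1000 = 0.0059 m
q''' = q' / (pi * r^2)
q''' = 286 / (pi * 0.0059^2)
q''' = 2.6152e+06 W/m^3

2.6152e+06


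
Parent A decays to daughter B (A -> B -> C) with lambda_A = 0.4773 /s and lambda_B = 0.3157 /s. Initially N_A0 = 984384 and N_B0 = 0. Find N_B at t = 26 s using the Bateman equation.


N_B(t) = lambda_A * N_A0 / (lambda_B - lambda_A) * [exp(-lambda_A*t) - exp(-lambda_B*t)]
exp(-0.4773*26) = 4.078424e-06; exp(-0.3157*26) = 2.724106e-04
N_B = 0.4773 * 984384 / (0.3157 - 0.4773) * (4.078424e-06 - 2.724106e-04)
N_B = 780.17

780.17


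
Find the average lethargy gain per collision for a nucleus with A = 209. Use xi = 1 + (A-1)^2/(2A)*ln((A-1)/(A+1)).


xi = 1 + (A-1)^2/(2A) * ln((A-1)/(A+1))
xi = 1 + (209-1)^2/(2*209) * ln((209-1)/(209 +1))
xi = 0.0095389

0.0095389


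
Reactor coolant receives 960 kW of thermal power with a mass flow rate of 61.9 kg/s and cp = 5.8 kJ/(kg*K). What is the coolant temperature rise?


dT = Q / (m_dot * cp)
dT = 960 / (61.9 * 5.8)
dT = 2.6739 C

2.6739
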